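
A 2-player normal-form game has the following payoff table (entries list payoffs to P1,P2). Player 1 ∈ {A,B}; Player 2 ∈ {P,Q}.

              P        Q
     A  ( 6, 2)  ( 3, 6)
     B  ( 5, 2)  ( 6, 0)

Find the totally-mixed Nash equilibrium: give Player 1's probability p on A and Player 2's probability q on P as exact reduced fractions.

(p,q) = (1/3, 3/4)

P1 indiff ⇒ q·6+(1-q)·3 = q·5+(1-q)·6 ⇒ q(1) = (1-q)(3) ⇒ q = 3/4
P2 indiff ⇒ p·2+(1-p)·2 = p·6+(1-p)·0 ⇒ p(-4) = (1-p)(-2) ⇒ p = 1/3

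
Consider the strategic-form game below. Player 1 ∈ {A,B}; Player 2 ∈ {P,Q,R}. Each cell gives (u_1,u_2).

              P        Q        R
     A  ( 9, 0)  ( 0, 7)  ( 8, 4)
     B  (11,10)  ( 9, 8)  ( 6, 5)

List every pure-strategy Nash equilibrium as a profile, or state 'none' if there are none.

NE set: (B,P)

(A,P): not NE [P1→B gives 11>9; P2→Q gives 7>0]
(A,Q): not NE [P1→B gives 9>0]
(A,R): not NE [P2→Q gives 7>4]
(B,P): NE
(B,Q): not NE [P2→P gives 10>8]
(B,R): not NE [P1→A gives 8>6; P2→P gives 10>5]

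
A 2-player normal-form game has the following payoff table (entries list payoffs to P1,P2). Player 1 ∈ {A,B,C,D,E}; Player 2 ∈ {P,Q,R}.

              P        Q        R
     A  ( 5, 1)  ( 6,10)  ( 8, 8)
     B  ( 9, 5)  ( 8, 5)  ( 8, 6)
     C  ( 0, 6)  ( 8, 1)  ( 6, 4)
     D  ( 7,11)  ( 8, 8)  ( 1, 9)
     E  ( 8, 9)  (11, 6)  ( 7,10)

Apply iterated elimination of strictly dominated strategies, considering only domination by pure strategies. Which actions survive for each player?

Survivors P1:{A,B,E} P2:{Q,R}

P1 drop C (E beats it: P:8>0 Q:11>8 R:7>6)
P1 drop D (E beats it: P:8>7 Q:11>8 R:7>1)
P2 drop P (R beats it: A:8>1 B:6>5 E:10>9)
P1→{A,B,E} P2→{Q,R}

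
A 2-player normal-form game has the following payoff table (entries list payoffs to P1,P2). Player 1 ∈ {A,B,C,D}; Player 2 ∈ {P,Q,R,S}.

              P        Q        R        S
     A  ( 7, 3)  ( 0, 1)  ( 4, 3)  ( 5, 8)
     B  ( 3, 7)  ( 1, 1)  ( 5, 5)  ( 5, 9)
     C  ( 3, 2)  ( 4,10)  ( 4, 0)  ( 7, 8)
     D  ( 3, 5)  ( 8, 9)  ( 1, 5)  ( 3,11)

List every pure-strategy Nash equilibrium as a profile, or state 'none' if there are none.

Equilibria: none

(A,P): not NE [P2→S gives 8>3]
(A,Q): not NE [P1→D gives 8>0; P2→S gives 8>1]
(A,R): not NE [P1→B gives 5>4; P2→S gives 8>3]
(A,S): not NE [P1→C gives 7>5]
(B,P): not NE [P1→A gives 7>3; P2→S gives 9>7]
(B,Q): not NE [P1→D gives 8>1; P2→S gives 9>1]
(B,R): not NE [P2→S gives 9>5]
(B,S): not NE [P1→C gives 7>5]
(C,P): not NE [P1→A gives 7>3; P2→Q gives 10>2]
(C,Q): not NE [P1→D gives 8>4]
(C,R): not NE [P1→B gives 5>4; P2→Q gives 10>0]
(C,S): not NE [P2→Q gives 10>8]
(D,P): not NE [P1→A gives 7>3; P2→S gives 11>5]
(D,Q): not NE [P2→S gives 11>9]
(D,R): not NE [P1→B gives 5>1; P2→S gives 11>5]
(D,S): not NE [P1→C gives 7>3]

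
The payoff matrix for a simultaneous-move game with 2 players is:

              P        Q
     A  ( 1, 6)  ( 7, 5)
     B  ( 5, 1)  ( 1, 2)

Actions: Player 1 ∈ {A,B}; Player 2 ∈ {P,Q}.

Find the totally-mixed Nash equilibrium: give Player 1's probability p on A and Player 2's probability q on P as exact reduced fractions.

P1 indiff ⇒ q·1+(1-q)·7 = q·5+(1-q)·1 ⇒ q(-4) = (1-q)(-6) ⇒ q = 3/5
P2 indiff ⇒ p·6+(1-p)·1 = p·5+(1-p)·2 ⇒ p(1) = (1-p)(1) ⇒ p = 1/2

p=1/2, q=3/5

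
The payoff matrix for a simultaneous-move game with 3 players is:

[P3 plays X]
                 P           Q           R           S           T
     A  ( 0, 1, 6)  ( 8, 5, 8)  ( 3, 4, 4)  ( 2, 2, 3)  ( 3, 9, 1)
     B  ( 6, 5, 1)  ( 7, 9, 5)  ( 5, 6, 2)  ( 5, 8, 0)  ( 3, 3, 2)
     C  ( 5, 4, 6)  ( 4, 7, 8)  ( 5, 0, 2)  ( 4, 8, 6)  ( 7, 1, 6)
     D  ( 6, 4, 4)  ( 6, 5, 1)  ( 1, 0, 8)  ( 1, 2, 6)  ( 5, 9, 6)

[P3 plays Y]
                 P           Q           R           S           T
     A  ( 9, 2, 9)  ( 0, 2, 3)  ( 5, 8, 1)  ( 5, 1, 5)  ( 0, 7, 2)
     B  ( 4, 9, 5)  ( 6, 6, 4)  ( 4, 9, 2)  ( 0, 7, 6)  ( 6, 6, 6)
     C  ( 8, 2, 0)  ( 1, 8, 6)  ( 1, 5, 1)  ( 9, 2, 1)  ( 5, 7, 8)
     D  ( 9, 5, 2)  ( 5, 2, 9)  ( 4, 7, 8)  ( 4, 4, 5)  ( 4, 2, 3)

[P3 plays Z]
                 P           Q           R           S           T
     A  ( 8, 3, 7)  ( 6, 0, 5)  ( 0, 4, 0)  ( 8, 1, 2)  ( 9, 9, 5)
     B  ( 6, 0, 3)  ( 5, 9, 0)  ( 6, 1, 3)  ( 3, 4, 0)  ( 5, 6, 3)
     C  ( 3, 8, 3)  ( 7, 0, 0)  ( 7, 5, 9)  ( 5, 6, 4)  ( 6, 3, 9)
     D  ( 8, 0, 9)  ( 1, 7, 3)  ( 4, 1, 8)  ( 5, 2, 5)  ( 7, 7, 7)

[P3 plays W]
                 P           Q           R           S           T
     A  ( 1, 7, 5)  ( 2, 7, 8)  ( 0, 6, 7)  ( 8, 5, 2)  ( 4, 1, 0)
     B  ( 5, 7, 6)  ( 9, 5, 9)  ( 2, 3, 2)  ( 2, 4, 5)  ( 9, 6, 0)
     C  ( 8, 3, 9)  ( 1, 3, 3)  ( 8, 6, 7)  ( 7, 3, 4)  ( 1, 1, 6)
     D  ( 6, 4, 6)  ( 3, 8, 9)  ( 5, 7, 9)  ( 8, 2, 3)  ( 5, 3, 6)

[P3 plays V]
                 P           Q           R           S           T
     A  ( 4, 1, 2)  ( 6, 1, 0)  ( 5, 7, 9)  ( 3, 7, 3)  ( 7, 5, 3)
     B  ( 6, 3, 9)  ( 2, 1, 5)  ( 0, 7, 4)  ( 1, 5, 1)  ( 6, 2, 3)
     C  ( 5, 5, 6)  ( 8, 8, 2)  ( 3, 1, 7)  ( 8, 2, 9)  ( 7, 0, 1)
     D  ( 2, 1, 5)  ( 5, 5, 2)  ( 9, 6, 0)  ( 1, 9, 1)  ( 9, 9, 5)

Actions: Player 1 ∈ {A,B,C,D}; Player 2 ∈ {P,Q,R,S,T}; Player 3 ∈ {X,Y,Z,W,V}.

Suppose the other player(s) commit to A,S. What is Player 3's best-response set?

u_3(X vs A,S) = 3
u_3(Y vs A,S) = 5
u_3(Z vs A,S) = 2
u_3(W vs A,S) = 2
u_3(V vs A,S) = 3
max payoff 5 at {Y}

argmax u_3 = {Y}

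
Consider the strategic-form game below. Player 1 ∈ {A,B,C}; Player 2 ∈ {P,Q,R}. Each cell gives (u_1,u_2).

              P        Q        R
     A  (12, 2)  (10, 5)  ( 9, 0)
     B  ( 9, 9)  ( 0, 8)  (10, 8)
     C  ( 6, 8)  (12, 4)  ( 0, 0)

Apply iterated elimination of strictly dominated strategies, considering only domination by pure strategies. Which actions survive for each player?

Survivors P1:{A,C} P2:{P,Q}

P2 drop R (P beats it: A:2>0 B:9>8 C:8>0)
P1 drop B (A beats it: P:12>9 Q:10>0)
P1→{A,C} P2→{P,Q}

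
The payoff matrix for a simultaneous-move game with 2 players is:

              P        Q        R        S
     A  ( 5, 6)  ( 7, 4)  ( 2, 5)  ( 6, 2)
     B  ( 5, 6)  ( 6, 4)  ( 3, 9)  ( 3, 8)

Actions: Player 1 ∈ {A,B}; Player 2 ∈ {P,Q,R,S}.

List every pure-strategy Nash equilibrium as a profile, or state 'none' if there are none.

(A,P): NE
(A,Q): not NE [P2→P gives 6>4]
(A,R): not NE [P1→B gives 3>2; P2→P gives 6>5]
(A,S): not NE [P2→P gives 6>2]
(B,P): not NE [P2→R gives 9>6]
(B,Q): not NE [P1→A gives 7>6; P2→R gives 9>4]
(B,R): NE
(B,S): not NE [P1→A gives 6>3; P2→R gives 9>8]

NE set: (A,P), (B,R)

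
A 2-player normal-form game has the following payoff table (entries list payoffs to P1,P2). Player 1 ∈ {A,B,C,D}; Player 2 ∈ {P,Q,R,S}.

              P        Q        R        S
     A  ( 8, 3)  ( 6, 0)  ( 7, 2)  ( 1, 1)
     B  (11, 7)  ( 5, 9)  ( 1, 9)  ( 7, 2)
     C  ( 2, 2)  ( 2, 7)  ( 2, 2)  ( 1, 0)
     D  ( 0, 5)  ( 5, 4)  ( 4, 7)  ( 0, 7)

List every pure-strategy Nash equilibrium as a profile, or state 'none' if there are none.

(A,P): not NE [P1→B gives 11>8]
(A,Q): not NE [P2→P gives 3>0]
(A,R): not NE [P2→P gives 3>2]
(A,S): not NE [P1→B gives 7>1; P2→P gives 3>1]
(B,P): not NE [P2→R gives 9>7]
(B,Q): not NE [P1→A gives 6>5]
(B,R): not NE [P1→A gives 7>1]
(B,S): not NE [P2→R gives 9>2]
(C,P): not NE [P1→B gives 11>2; P2→Q gives 7>2]
(C,Q): not NE [P1→A gives 6>2]
(C,R): not NE [P1→A gives 7>2; P2→Q gives 7>2]
(C,S): not NE [P1→B gives 7>1; P2→Q gives 7>0]
(D,P): not NE [P1→B gives 11>0; P2→S gives 7>5]
(D,Q): not NE [P1→A gives 6>5; P2→S gives 7>4]
(D,R): not NE [P1→A gives 7>4]
(D,S): not NE [P1→B gives 7>0]

PSNE: ∅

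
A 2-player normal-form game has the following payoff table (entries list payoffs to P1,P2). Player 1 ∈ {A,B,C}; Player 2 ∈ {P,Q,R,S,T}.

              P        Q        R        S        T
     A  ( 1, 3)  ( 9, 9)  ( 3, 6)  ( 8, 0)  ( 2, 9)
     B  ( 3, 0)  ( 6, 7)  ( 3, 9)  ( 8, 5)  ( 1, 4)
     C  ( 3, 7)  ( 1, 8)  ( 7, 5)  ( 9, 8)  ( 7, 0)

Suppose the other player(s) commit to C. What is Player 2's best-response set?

u_2(P vs C) = 7
u_2(Q vs C) = 8
u_2(R vs C) = 5
u_2(S vs C) = 8
u_2(T vs C) = 0
max payoff 8 at {Q,S}

BR_2 = {Q,S}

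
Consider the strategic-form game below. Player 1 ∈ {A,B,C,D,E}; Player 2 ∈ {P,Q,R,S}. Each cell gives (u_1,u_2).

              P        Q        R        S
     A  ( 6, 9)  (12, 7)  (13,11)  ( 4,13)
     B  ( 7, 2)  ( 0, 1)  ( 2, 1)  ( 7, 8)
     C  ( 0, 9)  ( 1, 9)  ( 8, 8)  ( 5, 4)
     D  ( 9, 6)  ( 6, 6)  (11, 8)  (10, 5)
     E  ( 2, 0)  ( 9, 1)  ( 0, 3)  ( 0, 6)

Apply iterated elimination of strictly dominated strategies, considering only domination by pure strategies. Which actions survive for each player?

Remaining: P1:{A,D} P2:{R,S}

P1 drop B (D beats it: P:9>7 Q:6>0 R:11>2 S:10>7)
P1 drop C (D beats it: P:9>0 Q:6>1 R:11>8 S:10>5)
P1 drop E (A beats it: P:6>2 Q:12>9 R:13>0 S:4>0)
P2 drop P (R beats it: A:11>9 D:8>6)
P2 drop Q (R beats it: A:11>7 D:8>6)
P1→{A,D} P2→{R,S}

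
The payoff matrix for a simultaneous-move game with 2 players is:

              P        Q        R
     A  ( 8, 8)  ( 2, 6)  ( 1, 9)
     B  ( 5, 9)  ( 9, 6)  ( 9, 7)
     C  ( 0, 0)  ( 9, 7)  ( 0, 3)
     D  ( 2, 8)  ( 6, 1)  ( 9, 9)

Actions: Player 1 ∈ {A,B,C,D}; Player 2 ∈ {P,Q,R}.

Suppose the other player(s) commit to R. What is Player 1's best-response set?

u_1(A vs R) = 1
u_1(B vs R) = 9
u_1(C vs R) = 0
u_1(D vs R) = 9
max payoff 9 at {B,D}

P1 best: {B,D}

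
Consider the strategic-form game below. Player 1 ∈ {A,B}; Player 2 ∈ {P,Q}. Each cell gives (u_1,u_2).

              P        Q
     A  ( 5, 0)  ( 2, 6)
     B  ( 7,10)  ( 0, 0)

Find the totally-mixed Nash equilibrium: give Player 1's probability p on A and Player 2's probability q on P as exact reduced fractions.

P1 mixes 5/8 on A; P2 mixes 1/2 on P

P1 indiff ⇒ q·5+(1-q)·2 = q·7+(1-q)·0 ⇒ q(-2) = (1-q)(-2) ⇒ q = 1/2
P2 indiff ⇒ p·0+(1-p)·10 = p·6+(1-p)·0 ⇒ p(-6) = (1-p)(-10) ⇒ p = 5/8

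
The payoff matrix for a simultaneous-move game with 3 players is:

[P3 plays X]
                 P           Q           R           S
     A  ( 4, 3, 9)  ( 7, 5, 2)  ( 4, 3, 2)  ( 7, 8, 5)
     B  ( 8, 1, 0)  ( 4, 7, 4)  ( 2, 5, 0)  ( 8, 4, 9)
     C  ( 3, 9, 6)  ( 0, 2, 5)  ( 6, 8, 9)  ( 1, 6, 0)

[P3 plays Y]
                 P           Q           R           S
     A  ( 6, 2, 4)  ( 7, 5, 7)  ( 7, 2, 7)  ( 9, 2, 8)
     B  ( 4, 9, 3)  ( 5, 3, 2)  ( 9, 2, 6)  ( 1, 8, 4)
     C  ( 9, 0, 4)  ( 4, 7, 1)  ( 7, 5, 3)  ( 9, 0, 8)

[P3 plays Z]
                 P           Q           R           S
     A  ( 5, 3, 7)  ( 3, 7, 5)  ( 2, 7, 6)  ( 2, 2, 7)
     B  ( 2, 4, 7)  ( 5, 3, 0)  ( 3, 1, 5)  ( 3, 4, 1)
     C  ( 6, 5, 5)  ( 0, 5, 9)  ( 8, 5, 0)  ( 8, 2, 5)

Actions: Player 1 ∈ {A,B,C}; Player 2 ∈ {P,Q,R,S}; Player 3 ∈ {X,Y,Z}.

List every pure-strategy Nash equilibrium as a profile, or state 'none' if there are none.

(A,P,X): not NE [P1→B gives 8>4; P2→S gives 8>3]
(A,P,Y): not NE [P1→C gives 9>6; P2→Q gives 5>2; P3→X gives 9>4]
(A,P,Z): not NE [P1→C gives 6>5; P2→R gives 7>3; P3→X gives 9>7]
(A,Q,X): not NE [P2→S gives 8>5; P3→Y gives 7>2]
(A,Q,Y): NE
(A,Q,Z): not NE [P1→B gives 5>3; P3→Y gives 7>5]
(A,R,X): not NE [P1→C gives 6>4; P2→S gives 8>3; P3→Y gives 7>2]
(A,R,Y): not NE [P1→B gives 9>7; P2→Q gives 5>2]
(A,R,Z): not NE [P1→C gives 8>2; P3→Y gives 7>6]
(A,S,X): not NE [P1→B gives 8>7; P3→Y gives 8>5]
(A,S,Y): not NE [P2→Q gives 5>2]
(A,S,Z): not NE [P1→C gives 8>2; P2→R gives 7>2; P3→Y gives 8>7]
(B,P,X): not NE [P2→Q gives 7>1; P3→Z gives 7>0]
(B,P,Y): not NE [P1→C gives 9>4; P3→Z gives 7>3]
(B,P,Z): not NE [P1→C gives 6>2]
(B,Q,X): not NE [P1→A gives 7>4]
(B,Q,Y): not NE [P1→A gives 7>5; P2→P gives 9>3; P3→X gives 4>2]
(B,Q,Z): not NE [P2→S gives 4>3; P3→X gives 4>0]
(B,R,X): not NE [P1→C gives 6>2; P2→Q gives 7>5; P3→Y gives 6>0]
(B,R,Y): not NE [P2→P gives 9>2]
(B,R,Z): not NE [P1→C gives 8>3; P2→S gives 4>1; P3→Y gives 6>5]
(B,S,X): not NE [P2→Q gives 7>4]
(B,S,Y): not NE [P1→C gives 9>1; P2→P gives 9>8; P3→X gives 9>4]
(B,S,Z): not NE [P1→C gives 8>3; P3→X gives 9>1]
(C,P,X): not NE [P1→B gives 8>3]
(C,P,Y): not NE [P2→Q gives 7>0; P3→X gives 6>4]
(C,P,Z): not NE [P3→X gives 6>5]
(C,Q,X): not NE [P1→A gives 7>0; P2→P gives 9>2; P3→Z gives 9>5]
(C,Q,Y): not NE [P1→A gives 7>4; P3→Z gives 9>1]
(C,Q,Z): not NE [P1→B gives 5>0]
(C,R,X): not NE [P2→P gives 9>8]
(C,R,Y): not NE [P1→B gives 9>7; P2→Q gives 7>5; P3→X gives 9>3]
(C,R,Z): not NE [P3→X gives 9>0]
(C,S,X): not NE [P1→B gives 8>1; P2→P gives 9>6; P3→Y gives 8>0]
(C,S,Y): not NE [P2→Q gives 7>0]
(C,S,Z): not NE [P2→R gives 5>2; P3→Y gives 8>5]

NE set: (A,Q,Y)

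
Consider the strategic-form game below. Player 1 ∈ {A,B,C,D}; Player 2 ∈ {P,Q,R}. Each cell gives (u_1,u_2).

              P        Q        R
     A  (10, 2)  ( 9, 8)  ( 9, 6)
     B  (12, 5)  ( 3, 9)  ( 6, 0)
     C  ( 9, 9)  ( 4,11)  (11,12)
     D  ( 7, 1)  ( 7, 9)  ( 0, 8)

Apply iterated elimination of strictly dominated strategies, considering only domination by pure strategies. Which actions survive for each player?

IESDS → P1:{A,C} P2:{Q,R}

P1 drop D (A beats it: P:10>7 Q:9>7 R:9>0)
P2 drop P (Q beats it: A:8>2 B:9>5 C:11>9)
P1 drop B (A beats it: Q:9>3 R:9>6)
P1→{A,C} P2→{Q,R}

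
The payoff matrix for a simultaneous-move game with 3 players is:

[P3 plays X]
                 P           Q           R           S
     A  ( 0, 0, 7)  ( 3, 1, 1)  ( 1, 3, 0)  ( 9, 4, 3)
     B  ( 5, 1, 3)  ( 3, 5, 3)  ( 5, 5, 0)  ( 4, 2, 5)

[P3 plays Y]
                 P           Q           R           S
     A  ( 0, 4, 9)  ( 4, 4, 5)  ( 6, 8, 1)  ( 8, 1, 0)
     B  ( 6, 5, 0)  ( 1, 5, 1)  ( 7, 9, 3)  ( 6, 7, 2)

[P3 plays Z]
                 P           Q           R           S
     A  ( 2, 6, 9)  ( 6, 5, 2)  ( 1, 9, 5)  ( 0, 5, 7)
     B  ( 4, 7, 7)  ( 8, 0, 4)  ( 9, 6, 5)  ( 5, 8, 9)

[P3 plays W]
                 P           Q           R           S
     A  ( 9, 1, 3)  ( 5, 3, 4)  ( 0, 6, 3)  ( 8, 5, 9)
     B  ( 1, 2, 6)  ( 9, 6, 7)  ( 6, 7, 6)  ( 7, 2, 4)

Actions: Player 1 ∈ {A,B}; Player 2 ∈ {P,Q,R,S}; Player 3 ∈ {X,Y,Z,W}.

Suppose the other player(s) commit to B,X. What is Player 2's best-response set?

argmax u_2 = {Q,R}

u_2(P vs B,X) = 1
u_2(Q vs B,X) = 5
u_2(R vs B,X) = 5
u_2(S vs B,X) = 2
max payoff 5 at {Q,R}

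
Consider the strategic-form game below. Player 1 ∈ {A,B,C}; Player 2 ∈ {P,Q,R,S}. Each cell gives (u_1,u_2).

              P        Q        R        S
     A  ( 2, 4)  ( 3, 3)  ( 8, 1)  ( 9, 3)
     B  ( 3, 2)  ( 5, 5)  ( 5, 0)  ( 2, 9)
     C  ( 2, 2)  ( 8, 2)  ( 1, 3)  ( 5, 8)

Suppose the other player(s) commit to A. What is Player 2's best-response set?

BR_2 = {P}

u_2(P vs A) = 4
u_2(Q vs A) = 3
u_2(R vs A) = 1
u_2(S vs A) = 3
max payoff 4 at {P}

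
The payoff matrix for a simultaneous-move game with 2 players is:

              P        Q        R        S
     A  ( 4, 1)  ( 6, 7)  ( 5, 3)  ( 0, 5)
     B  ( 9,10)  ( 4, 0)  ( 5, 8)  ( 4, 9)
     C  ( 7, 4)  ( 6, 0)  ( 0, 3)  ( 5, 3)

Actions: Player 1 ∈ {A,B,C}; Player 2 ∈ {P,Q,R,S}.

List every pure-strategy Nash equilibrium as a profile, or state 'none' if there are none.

Nash profiles: (A,Q), (B,P)

(A,P): not NE [P1→B gives 9>4; P2→Q gives 7>1]
(A,Q): NE
(A,R): not NE [P2→Q gives 7>3]
(A,S): not NE [P1→C gives 5>0; P2→Q gives 7>5]
(B,P): NE
(B,Q): not NE [P1→C gives 6>4; P2→P gives 10>0]
(B,R): not NE [P2→P gives 10>8]
(B,S): not NE [P1→C gives 5>4; P2→P gives 10>9]
(C,P): not NE [P1→B gives 9>7]
(C,Q): not NE [P2→P gives 4>0]
(C,R): not NE [P1→B gives 5>0; P2→P gives 4>3]
(C,S): not NE [P2→P gives 4>3]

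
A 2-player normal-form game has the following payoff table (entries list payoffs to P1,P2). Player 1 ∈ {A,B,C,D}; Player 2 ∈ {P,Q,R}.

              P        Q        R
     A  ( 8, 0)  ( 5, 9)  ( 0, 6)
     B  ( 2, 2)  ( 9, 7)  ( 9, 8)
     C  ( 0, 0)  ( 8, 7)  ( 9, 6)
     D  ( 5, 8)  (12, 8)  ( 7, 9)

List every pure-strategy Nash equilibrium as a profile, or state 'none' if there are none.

PSNE = {(B,R)}

(A,P): not NE [P2→Q gives 9>0]
(A,Q): not NE [P1→D gives 12>5]
(A,R): not NE [P1→C gives 9>0; P2→Q gives 9>6]
(B,P): not NE [P1→A gives 8>2; P2→R gives 8>2]
(B,Q): not NE [P1→D gives 12>9; P2→R gives 8>7]
(B,R): NE
(C,P): not NE [P1→A gives 8>0; P2→Q gives 7>0]
(C,Q): not NE [P1→D gives 12>8]
(C,R): not NE [P2→Q gives 7>6]
(D,P): not NE [P1→A gives 8>5; P2→R gives 9>8]
(D,Q): not NE [P2→R gives 9>8]
(D,R): not NE [P1→C gives 9>7]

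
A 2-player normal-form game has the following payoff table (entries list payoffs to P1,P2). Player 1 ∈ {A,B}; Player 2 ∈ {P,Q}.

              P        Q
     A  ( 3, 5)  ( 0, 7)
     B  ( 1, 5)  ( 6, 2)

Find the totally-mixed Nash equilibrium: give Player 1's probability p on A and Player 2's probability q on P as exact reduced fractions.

P1 indiff ⇒ q·3+(1-q)·0 = q·1+(1-q)·6 ⇒ q(2) = (1-q)(6) ⇒ q = 3/4
P2 indiff ⇒ p·5+(1-p)·5 = p·7+(1-p)·2 ⇒ p(-2) = (1-p)(-3) ⇒ p = 3/5

P1 mixes 3/5 on A; P2 mixes 3/4 on P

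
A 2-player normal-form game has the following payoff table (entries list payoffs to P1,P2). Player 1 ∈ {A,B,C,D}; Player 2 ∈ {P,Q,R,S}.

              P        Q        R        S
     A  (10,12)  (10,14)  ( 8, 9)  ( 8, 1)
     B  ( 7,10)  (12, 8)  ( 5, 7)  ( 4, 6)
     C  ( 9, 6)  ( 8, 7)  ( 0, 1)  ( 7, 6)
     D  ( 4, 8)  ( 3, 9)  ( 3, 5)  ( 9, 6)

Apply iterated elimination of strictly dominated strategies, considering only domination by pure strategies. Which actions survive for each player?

Remaining: P1:{A,B} P2:{P,Q}

P1 drop C (A beats it: P:10>9 Q:10>8 R:8>0 S:8>7)
P2 drop R (P beats it: A:12>9 B:10>7 D:8>5)
P2 drop S (P beats it: A:12>1 B:10>6 D:8>6)
P1 drop D (A beats it: P:10>4 Q:10>3)
P1→{A,B} P2→{P,Q}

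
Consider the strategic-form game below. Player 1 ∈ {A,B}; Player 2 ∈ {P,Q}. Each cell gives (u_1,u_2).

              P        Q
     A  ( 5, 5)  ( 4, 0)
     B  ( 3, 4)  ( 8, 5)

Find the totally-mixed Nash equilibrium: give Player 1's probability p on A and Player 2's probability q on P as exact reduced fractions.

P1 indiff ⇒ q·5+(1-q)·4 = q·3+(1-q)·8 ⇒ q(2) = (1-q)(4) ⇒ q = 2/3
P2 indiff ⇒ p·5+(1-p)·4 = p·0+(1-p)·5 ⇒ p(5) = (1-p)(1) ⇒ p = 1/6

p=1/6, q=2/3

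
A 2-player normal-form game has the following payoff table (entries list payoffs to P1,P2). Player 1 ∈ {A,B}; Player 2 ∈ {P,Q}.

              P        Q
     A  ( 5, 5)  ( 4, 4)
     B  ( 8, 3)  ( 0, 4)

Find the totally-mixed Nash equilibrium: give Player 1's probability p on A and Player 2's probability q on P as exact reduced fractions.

p=1/2, q=4/7

P1 indiff ⇒ q·5+(1-q)·4 = q·8+(1-q)·0 ⇒ q(-3) = (1-q)(-4) ⇒ q = 4/7
P2 indiff ⇒ p·5+(1-p)·3 = p·4+(1-p)·4 ⇒ p(1) = (1-p)(1) ⇒ p = 1/2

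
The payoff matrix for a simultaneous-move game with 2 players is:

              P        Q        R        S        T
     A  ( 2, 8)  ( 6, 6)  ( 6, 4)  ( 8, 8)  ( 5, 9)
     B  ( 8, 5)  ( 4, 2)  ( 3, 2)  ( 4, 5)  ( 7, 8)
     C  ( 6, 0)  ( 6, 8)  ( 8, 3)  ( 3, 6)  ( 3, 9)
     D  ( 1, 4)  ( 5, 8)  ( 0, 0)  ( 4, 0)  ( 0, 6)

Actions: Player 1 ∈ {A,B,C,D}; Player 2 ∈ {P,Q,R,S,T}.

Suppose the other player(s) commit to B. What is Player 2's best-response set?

u_2(P vs B) = 5
u_2(Q vs B) = 2
u_2(R vs B) = 2
u_2(S vs B) = 5
u_2(T vs B) = 8
max payoff 8 at {T}

argmax u_2 = {T}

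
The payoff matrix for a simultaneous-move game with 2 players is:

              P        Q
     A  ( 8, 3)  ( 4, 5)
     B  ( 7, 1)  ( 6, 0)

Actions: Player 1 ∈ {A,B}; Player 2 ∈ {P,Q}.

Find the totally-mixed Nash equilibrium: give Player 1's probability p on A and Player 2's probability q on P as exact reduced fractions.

p=1/3, q=2/3

P1 indiff ⇒ q·8+(1-q)·4 = q·7+(1-q)·6 ⇒ q(1) = (1-q)(2) ⇒ q = 2/3
P2 indiff ⇒ p·3+(1-p)·1 = p·5+(1-p)·0 ⇒ p(-2) = (1-p)(-1) ⇒ p = 1/3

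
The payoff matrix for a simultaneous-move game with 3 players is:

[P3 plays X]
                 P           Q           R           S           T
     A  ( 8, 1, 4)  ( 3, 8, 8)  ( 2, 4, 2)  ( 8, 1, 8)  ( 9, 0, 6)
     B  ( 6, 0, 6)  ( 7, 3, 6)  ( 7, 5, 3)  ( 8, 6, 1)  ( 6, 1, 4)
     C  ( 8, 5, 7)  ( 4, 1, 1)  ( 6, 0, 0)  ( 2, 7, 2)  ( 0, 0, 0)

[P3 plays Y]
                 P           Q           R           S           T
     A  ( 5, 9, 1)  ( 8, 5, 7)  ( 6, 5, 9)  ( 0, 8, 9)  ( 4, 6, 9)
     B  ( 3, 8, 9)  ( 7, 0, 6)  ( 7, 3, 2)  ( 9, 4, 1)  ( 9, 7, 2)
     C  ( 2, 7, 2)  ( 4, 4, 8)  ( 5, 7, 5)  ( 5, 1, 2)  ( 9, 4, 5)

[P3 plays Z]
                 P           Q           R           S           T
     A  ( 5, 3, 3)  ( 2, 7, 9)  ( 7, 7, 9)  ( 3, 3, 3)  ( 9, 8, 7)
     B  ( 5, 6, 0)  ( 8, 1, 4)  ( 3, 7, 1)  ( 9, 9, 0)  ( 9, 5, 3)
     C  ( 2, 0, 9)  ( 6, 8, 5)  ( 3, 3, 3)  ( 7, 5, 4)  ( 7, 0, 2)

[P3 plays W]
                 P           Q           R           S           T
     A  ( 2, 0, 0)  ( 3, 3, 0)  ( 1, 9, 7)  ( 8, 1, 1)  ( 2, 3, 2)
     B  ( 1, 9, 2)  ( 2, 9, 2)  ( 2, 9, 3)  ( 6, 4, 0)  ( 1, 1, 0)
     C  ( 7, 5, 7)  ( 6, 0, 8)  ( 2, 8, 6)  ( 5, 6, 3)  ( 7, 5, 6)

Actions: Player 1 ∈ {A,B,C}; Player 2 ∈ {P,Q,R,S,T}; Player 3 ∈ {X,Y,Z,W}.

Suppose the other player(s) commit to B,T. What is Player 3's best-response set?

BR_3 = {X}

u_3(X vs B,T) = 4
u_3(Y vs B,T) = 2
u_3(Z vs B,T) = 3
u_3(W vs B,T) = 0
max payoff 4 at {X}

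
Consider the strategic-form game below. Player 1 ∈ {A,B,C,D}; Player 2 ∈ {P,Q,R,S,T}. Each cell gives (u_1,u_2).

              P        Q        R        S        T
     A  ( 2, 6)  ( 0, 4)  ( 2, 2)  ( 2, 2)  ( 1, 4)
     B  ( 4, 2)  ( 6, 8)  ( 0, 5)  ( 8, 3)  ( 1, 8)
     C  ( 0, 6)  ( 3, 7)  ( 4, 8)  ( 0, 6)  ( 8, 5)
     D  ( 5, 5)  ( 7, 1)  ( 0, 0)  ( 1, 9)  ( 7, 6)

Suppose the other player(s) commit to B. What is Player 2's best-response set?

u_2(P vs B) = 2
u_2(Q vs B) = 8
u_2(R vs B) = 5
u_2(S vs B) = 3
u_2(T vs B) = 8
max payoff 8 at {Q,T}

BR_2 = {Q,T}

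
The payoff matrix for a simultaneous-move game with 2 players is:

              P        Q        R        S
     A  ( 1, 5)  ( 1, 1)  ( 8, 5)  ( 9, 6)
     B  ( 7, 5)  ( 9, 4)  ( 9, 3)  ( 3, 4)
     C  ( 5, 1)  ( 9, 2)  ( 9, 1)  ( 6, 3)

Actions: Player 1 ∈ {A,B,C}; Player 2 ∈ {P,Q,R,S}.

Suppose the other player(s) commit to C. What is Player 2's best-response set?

u_2(P vs C) = 1
u_2(Q vs C) = 2
u_2(R vs C) = 1
u_2(S vs C) = 3
max payoff 3 at {S}

P2 best: {S}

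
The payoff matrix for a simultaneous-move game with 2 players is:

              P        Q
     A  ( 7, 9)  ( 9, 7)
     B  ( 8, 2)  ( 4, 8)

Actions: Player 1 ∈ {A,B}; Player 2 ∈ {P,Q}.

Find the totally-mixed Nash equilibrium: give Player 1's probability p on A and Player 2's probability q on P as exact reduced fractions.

(p,q) = (3/4, 5/6)

P1 indiff ⇒ q·7+(1-q)·9 = q·8+(1-q)·4 ⇒ q(-1) = (1-q)(-5) ⇒ q = 5/6
P2 indiff ⇒ p·9+(1-p)·2 = p·7+(1-p)·8 ⇒ p(2) = (1-p)(6) ⇒ p = 3/4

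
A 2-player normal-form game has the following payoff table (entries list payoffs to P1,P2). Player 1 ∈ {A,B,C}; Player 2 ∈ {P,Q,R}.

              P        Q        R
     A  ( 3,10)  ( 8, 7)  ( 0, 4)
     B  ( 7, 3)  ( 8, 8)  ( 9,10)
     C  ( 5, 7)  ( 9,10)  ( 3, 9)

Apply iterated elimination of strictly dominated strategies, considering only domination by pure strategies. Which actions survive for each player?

P1 drop A (C beats it: P:5>3 Q:9>8 R:3>0)
P2 drop P (Q beats it: B:8>3 C:10>7)
P1→{B,C} P2→{Q,R}

Survivors P1:{B,C} P2:{Q,R}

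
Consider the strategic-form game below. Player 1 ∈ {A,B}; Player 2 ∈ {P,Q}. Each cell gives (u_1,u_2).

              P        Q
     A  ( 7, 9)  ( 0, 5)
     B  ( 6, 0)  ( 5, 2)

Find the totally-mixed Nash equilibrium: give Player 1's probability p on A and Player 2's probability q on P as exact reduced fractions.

(p,q) = (1/3, 5/6)

P1 indiff ⇒ q·7+(1-q)·0 = q·6+(1-q)·5 ⇒ q(1) = (1-q)(5) ⇒ q = 5/6
P2 indiff ⇒ p·9+(1-p)·0 = p·5+(1-p)·2 ⇒ p(4) = (1-p)(2) ⇒ p = 1/3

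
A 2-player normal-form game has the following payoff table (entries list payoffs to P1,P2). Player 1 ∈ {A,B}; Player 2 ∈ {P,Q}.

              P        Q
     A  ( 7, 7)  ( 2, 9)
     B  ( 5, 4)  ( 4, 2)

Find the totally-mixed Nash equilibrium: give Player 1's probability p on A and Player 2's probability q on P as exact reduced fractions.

P1 indiff ⇒ q·7+(1-q)·2 = q·5+(1-q)·4 ⇒ q(2) = (1-q)(2) ⇒ q = 1/2
P2 indiff ⇒ p·7+(1-p)·4 = p·9+(1-p)·2 ⇒ p(-2) = (1-p)(-2) ⇒ p = 1/2

P1 mixes 1/2 on A; P2 mixes 1/2 on P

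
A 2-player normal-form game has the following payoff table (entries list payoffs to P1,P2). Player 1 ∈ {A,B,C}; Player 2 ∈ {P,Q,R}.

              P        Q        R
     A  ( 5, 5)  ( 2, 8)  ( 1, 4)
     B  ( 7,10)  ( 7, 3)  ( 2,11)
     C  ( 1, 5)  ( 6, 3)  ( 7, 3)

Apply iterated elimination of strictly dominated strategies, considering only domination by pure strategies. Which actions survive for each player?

P1 drop A (B beats it: P:7>5 Q:7>2 R:2>1)
P2 drop Q (P beats it: B:10>3 C:5>3)
P1→{B,C} P2→{P,R}

Survivors P1:{B,C} P2:{P,R}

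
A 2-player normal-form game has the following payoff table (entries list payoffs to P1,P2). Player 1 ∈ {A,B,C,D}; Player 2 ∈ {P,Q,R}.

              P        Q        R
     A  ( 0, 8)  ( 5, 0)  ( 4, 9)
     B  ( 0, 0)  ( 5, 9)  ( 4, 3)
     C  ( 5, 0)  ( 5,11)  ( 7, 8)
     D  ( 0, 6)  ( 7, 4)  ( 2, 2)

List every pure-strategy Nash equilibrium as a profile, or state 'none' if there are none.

(A,P): not NE [P1→C gives 5>0; P2→R gives 9>8]
(A,Q): not NE [P1→D gives 7>5; P2→R gives 9>0]
(A,R): not NE [P1→C gives 7>4]
(B,P): not NE [P1→C gives 5>0; P2→Q gives 9>0]
(B,Q): not NE [P1→D gives 7>5]
(B,R): not NE [P1→C gives 7>4; P2→Q gives 9>3]
(C,P): not NE [P2→Q gives 11>0]
(C,Q): not NE [P1→D gives 7>5]
(C,R): not NE [P2→Q gives 11>8]
(D,P): not NE [P1→C gives 5>0]
(D,Q): not NE [P2→P gives 6>4]
(D,R): not NE [P1→C gives 7>2; P2→P gives 6>2]

Equilibria: none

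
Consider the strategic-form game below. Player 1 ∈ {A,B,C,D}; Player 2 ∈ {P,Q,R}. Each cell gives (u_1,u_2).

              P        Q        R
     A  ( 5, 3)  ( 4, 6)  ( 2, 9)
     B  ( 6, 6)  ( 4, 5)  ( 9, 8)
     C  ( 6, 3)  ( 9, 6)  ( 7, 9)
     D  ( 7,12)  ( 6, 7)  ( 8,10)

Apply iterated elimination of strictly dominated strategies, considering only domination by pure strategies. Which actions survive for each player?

P1 drop A (C beats it: P:6>5 Q:9>4 R:7>2)
P2 drop Q (R beats it: B:8>5 C:9>6 D:10>7)
P1 drop C (D beats it: P:7>6 R:8>7)
P1→{B,D} P2→{P,R}

IESDS → P1:{B,D} P2:{P,R}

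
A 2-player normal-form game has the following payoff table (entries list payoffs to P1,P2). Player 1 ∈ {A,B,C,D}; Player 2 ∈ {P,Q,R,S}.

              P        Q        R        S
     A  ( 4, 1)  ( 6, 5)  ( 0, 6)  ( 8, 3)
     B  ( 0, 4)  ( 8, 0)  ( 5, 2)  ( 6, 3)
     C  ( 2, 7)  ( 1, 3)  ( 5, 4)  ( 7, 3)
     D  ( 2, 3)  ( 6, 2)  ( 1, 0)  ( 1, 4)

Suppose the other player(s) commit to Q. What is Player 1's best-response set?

argmax u_1 = {B}

u_1(A vs Q) = 6
u_1(B vs Q) = 8
u_1(C vs Q) = 1
u_1(D vs Q) = 6
max payoff 8 at {B}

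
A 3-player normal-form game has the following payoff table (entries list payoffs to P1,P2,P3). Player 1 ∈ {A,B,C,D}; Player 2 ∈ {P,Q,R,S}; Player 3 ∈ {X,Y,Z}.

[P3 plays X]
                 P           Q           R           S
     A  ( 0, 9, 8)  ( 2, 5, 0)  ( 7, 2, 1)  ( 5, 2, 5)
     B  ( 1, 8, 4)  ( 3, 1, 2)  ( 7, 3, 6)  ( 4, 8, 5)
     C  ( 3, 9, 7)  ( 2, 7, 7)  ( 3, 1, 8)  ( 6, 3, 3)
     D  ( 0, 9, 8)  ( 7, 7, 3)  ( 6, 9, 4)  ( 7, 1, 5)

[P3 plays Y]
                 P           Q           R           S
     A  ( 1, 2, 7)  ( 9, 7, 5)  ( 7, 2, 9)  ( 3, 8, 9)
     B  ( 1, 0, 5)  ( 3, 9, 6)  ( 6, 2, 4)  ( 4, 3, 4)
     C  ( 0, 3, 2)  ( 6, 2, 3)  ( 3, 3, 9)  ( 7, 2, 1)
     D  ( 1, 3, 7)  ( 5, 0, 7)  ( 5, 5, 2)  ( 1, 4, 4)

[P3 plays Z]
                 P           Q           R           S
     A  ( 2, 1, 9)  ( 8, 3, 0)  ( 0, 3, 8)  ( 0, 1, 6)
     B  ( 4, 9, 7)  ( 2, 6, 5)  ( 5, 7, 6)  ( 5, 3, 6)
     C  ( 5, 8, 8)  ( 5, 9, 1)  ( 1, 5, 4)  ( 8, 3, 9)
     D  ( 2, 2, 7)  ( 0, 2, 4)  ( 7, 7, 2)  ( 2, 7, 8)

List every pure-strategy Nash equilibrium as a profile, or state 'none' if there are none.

Equilibria: none

(A,P,X): not NE [P1→C gives 3>0; P3→Z gives 9>8]
(A,P,Y): not NE [P2→S gives 8>2; P3→Z gives 9>7]
(A,P,Z): not NE [P1→C gives 5>2; P2→R gives 3>1]
(A,Q,X): not NE [P1→D gives 7>2; P2→P gives 9>5; P3→Y gives 5>0]
(A,Q,Y): not NE [P2→S gives 8>7]
(A,Q,Z): not NE [P3→Y gives 5>0]
(A,R,X): not NE [P2→P gives 9>2; P3→Y gives 9>1]
(A,R,Y): not NE [P2→S gives 8>2]
(A,R,Z): not NE [P1→D gives 7>0; P3→Y gives 9>8]
(A,S,X): not NE [P1→D gives 7>5; P2→P gives 9>2; P3→Y gives 9>5]
(A,S,Y): not NE [P1→C gives 7>3]
(A,S,Z): not NE [P1→C gives 8>0; P2→R gives 3>1; P3→Y gives 9>6]
(B,P,X): not NE [P1→C gives 3>1; P3→Z gives 7>4]
(B,P,Y): not NE [P2→Q gives 9>0; P3→Z gives 7>5]
(B,P,Z): not NE [P1→C gives 5>4]
(B,Q,X): not NE [P1→D gives 7>3; P2→S gives 8>1; P3→Y gives 6>2]
(B,Q,Y): not NE [P1→A gives 9>3]
(B,Q,Z): not NE [P1→A gives 8>2; P2→P gives 9>6; P3→Y gives 6>5]
(B,R,X): not NE [P2→S gives 8>3]
(B,R,Y): not NE [P1→A gives 7>6; P2→Q gives 9>2; P3→Z gives 6>4]
(B,R,Z): not NE [P1→D gives 7>5; P2→P gives 9>7]
(B,S,X): not NE [P1→D gives 7>4; P3→Z gives 6>5]
(B,S,Y): not NE [P1→C gives 7>4; P2→Q gives 9>3; P3→Z gives 6>4]
(B,S,Z): not NE [P1→C gives 8>5; P2→P gives 9>3]
(C,P,X): not NE [P3→Z gives 8>7]
(C,P,Y): not NE [P1→D gives 1>0; P3→Z gives 8>2]
(C,P,Z): not NE [P2→Q gives 9>8]
(C,Q,X): not NE [P1→D gives 7>2; P2→P gives 9>7]
(C,Q,Y): not NE [P1→A gives 9>6; P2→R gives 3>2; P3→X gives 7>3]
(C,Q,Z): not NE [P1→A gives 8>5; P3→X gives 7>1]
(C,R,X): not NE [P1→B gives 7>3; P2→P gives 9>1; P3→Y gives 9>8]
(C,R,Y): not NE [P1→A gives 7>3]
(C,R,Z): not NE [P1→D gives 7>1; P2→Q gives 9>5; P3→Y gives 9>4]
(C,S,X): not NE [P1→D gives 7>6; P2→P gives 9>3; P3→Z gives 9>3]
(C,S,Y): not NE [P2→R gives 3>2; P3→Z gives 9>1]
(C,S,Z): not NE [P2→Q gives 9>3]
(D,P,X): not NE [P1→C gives 3>0]
(D,P,Y): not NE [P2→R gives 5>3; P3→X gives 8>7]
(D,P,Z): not NE [P1→C gives 5>2; P2→S gives 7>2; P3→X gives 8>7]
(D,Q,X): not NE [P2→R gives 9>7; P3→Y gives 7>3]
(D,Q,Y): not NE [P1→A gives 9>5; P2→R gives 5>0]
(D,Q,Z): not NE [P1→A gives 8>0; P2→S gives 7>2; P3→Y gives 7>4]
(D,R,X): not NE [P1→B gives 7>6]
(D,R,Y): not NE [P1→A gives 7>5; P3→X gives 4>2]
(D,R,Z): not NE [P3→X gives 4>2]
(D,S,X): not NE [P2→R gives 9>1; P3→Z gives 8>5]
(D,S,Y): not NE [P1→C gives 7>1; P2→R gives 5>4; P3→Z gives 8>4]
(D,S,Z): not NE [P1→C gives 8>2]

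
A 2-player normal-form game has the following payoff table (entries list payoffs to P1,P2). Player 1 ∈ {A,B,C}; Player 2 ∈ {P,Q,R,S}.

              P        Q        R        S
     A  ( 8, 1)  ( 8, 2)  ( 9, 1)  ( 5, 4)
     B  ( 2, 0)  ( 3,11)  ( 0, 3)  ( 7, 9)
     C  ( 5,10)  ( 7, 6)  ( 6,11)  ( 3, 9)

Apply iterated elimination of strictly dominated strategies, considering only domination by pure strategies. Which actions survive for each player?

P1 drop C (A beats it: P:8>5 Q:8>7 R:9>6 S:5>3)
P2 drop P (Q beats it: A:2>1 B:11>0)
P2 drop R (Q beats it: A:2>1 B:11>3)
P1→{A,B} P2→{Q,S}

Survivors P1:{A,B} P2:{Q,S}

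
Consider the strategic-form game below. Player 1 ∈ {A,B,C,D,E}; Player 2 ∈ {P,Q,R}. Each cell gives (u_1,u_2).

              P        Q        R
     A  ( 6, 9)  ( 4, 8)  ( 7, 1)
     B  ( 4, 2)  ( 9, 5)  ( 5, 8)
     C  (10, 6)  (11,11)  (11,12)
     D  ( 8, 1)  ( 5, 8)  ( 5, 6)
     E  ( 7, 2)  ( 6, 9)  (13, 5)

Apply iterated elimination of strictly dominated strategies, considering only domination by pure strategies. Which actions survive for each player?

Remaining: P1:{C,E} P2:{Q,R}

P1 drop A (C beats it: P:10>6 Q:11>4 R:11>7)
P1 drop B (C beats it: P:10>4 Q:11>9 R:11>5)
P1 drop D (C beats it: P:10>8 Q:11>5 R:11>5)
P2 drop P (Q beats it: C:11>6 E:9>2)
P1→{C,E} P2→{Q,R}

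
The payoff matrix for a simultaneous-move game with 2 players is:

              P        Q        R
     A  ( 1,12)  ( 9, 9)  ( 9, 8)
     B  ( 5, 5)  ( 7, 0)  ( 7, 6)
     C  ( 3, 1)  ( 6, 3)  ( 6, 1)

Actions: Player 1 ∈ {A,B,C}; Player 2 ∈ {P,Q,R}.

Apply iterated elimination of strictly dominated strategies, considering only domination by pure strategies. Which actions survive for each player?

IESDS → P1:{A,B} P2:{P,R}

P1 drop C (B beats it: P:5>3 Q:7>6 R:7>6)
P2 drop Q (P beats it: A:12>9 B:5>0)
P1→{A,B} P2→{P,R}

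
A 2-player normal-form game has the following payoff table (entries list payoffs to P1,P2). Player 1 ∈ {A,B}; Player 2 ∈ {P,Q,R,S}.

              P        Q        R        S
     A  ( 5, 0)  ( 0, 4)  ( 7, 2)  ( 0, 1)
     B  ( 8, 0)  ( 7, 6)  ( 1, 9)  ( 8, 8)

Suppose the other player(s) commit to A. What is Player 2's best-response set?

u_2(P vs A) = 0
u_2(Q vs A) = 4
u_2(R vs A) = 2
u_2(S vs A) = 1
max payoff 4 at {Q}

argmax u_2 = {Q}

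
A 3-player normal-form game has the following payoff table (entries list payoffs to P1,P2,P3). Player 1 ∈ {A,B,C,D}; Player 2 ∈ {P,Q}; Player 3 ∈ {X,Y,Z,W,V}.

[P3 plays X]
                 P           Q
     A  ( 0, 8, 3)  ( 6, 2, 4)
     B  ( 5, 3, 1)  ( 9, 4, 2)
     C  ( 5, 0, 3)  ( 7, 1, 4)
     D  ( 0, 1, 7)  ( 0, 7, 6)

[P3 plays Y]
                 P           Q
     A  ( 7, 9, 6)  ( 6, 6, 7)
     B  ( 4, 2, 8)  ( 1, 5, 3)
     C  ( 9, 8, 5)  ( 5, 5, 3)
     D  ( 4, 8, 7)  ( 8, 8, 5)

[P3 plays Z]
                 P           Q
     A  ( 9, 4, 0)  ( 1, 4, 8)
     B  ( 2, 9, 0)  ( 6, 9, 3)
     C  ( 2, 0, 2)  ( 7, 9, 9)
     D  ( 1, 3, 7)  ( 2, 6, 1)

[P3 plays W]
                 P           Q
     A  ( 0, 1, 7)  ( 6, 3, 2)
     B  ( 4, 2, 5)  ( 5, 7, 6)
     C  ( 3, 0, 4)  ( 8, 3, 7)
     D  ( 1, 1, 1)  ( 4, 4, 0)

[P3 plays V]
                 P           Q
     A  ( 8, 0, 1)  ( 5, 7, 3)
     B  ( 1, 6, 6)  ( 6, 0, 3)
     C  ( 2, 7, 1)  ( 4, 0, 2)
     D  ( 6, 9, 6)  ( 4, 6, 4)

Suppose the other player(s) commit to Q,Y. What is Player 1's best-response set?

u_1(A vs Q,Y) = 6
u_1(B vs Q,Y) = 1
u_1(C vs Q,Y) = 5
u_1(D vs Q,Y) = 8
max payoff 8 at {D}

P1 best: {D}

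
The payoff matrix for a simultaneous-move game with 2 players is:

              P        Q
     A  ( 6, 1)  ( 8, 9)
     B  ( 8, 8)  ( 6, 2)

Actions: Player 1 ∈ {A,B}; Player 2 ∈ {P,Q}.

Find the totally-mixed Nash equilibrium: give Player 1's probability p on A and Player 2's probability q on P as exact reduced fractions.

p=3/7, q=1/2

P1 indiff ⇒ q·6+(1-q)·8 = q·8+(1-q)·6 ⇒ q(-2) = (1-q)(-2) ⇒ q = 1/2
P2 indiff ⇒ p·1+(1-p)·8 = p·9+(1-p)·2 ⇒ p(-8) = (1-p)(-6) ⇒ p = 3/7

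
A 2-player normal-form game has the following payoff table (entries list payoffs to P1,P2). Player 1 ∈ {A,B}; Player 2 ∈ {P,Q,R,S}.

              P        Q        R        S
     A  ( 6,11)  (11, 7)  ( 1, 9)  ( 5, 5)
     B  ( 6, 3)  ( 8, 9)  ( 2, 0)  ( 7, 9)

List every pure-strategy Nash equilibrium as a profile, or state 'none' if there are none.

(A,P): NE
(A,Q): not NE [P2→P gives 11>7]
(A,R): not NE [P1→B gives 2>1; P2→P gives 11>9]
(A,S): not NE [P1→B gives 7>5; P2→P gives 11>5]
(B,P): not NE [P2→S gives 9>3]
(B,Q): not NE [P1→A gives 11>8]
(B,R): not NE [P2→S gives 9>0]
(B,S): NE

Nash profiles: (A,P), (B,S)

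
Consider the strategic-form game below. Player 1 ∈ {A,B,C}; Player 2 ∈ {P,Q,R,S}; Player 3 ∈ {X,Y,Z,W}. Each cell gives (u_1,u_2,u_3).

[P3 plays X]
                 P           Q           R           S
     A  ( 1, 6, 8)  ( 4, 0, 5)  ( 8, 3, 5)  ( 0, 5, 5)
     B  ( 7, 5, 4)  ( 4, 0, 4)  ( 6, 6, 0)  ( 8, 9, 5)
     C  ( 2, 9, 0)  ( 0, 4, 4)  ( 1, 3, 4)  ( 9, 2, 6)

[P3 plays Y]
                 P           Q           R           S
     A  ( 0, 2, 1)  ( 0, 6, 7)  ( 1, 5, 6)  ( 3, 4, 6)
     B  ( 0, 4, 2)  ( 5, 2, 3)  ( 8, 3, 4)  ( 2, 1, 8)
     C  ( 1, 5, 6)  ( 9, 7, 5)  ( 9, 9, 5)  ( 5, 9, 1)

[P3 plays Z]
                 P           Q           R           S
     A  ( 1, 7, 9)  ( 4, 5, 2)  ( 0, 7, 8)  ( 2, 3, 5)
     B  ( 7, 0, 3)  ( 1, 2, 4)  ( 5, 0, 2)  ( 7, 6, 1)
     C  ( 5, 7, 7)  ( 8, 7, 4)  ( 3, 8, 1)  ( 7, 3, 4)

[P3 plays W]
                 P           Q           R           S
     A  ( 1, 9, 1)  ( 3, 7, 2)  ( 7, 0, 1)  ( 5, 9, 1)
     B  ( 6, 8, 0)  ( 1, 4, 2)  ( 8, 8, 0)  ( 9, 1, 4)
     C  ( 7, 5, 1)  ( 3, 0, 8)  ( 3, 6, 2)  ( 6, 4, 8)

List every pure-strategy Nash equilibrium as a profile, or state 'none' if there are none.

(A,P,X): not NE [P1→B gives 7>1; P3→Z gives 9>8]
(A,P,Y): not NE [P1→C gives 1>0; P2→Q gives 6>2; P3→Z gives 9>1]
(A,P,Z): not NE [P1→B gives 7>1]
(A,P,W): not NE [P1→C gives 7>1; P3→Z gives 9>1]
(A,Q,X): not NE [P2→P gives 6>0; P3→Y gives 7>5]
(A,Q,Y): not NE [P1→C gives 9>0]
(A,Q,Z): not NE [P1→C gives 8>4; P2→R gives 7>5; P3→Y gives 7>2]
(A,Q,W): not NE [P2→S gives 9>7; P3→Y gives 7>2]
(A,R,X): not NE [P2→P gives 6>3; P3→Z gives 8>5]
(A,R,Y): not NE [P1→C gives 9>1; P2→Q gives 6>5; P3→Z gives 8>6]
(A,R,Z): not NE [P1→B gives 5>0]
(A,R,W): not NE [P1→B gives 8>7; P2→S gives 9>0; P3→Z gives 8>1]
(A,S,X): not NE [P1→C gives 9>0; P2→P gives 6>5; P3→Y gives 6>5]
(A,S,Y): not NE [P1→C gives 5>3; P2→Q gives 6>4]
(A,S,Z): not NE [P1→C gives 7>2; P2→R gives 7>3; P3→Y gives 6>5]
(A,S,W): not NE [P1→B gives 9>5; P3→Y gives 6>1]
(B,P,X): not NE [P2→S gives 9>5]
(B,P,Y): not NE [P1→C gives 1>0; P3→X gives 4>2]
(B,P,Z): not NE [P2→S gives 6>0; P3→X gives 4>3]
(B,P,W): not NE [P1→C gives 7>6; P3→X gives 4>0]
(B,Q,X): not NE [P2→S gives 9>0]
(B,Q,Y): not NE [P1→C gives 9>5; P2→P gives 4>2; P3→Z gives 4>3]
(B,Q,Z): not NE [P1→C gives 8>1; P2→S gives 6>2]
(B,Q,W): not NE [P1→C gives 3>1; P2→R gives 8>4; P3→Z gives 4>2]
(B,R,X): not NE [P1→A gives 8>6; P2→S gives 9>6; P3→Y gives 4>0]
(B,R,Y): not NE [P1→C gives 9>8; P2→P gives 4>3]
(B,R,Z): not NE [P2→S gives 6>0; P3→Y gives 4>2]
(B,R,W): not NE [P3→Y gives 4>0]
(B,S,X): not NE [P1→C gives 9>8; P3→Y gives 8>5]
(B,S,Y): not NE [P1→C gives 5>2; P2→P gives 4>1]
(B,S,Z): not NE [P3→Y gives 8>1]
(B,S,W): not NE [P2→R gives 8>1; P3→Y gives 8>4]
(C,P,X): not NE [P1→B gives 7>2; P3→Z gives 7>0]
(C,P,Y): not NE [P2→S gives 9>5; P3→Z gives 7>6]
(C,P,Z): not NE [P1→B gives 7>5; P2→R gives 8>7]
(C,P,W): not NE [P2→R gives 6>5; P3→Z gives 7>1]
(C,Q,X): not NE [P1→B gives 4>0; P2→P gives 9>4; P3→W gives 8>4]
(C,Q,Y): not NE [P2→S gives 9>7; P3→W gives 8>5]
(C,Q,Z): not NE [P2→R gives 8>7; P3→W gives 8>4]
(C,Q,W): not NE [P2→R gives 6>0]
(C,R,X): not NE [P1→A gives 8>1; P2→P gives 9>3; P3→Y gives 5>4]
(C,R,Y): NE
(C,R,Z): not NE [P1→B gives 5>3; P3→Y gives 5>1]
(C,R,W): not NE [P1→B gives 8>3; P3→Y gives 5>2]
(C,S,X): not NE [P2→P gives 9>2; P3→W gives 8>6]
(C,S,Y): not NE [P3→W gives 8>1]
(C,S,Z): not NE [P2→R gives 8>3; P3→W gives 8>4]
(C,S,W): not NE [P1→B gives 9>6; P2→R gives 6>4]

NE set: (C,R,Y)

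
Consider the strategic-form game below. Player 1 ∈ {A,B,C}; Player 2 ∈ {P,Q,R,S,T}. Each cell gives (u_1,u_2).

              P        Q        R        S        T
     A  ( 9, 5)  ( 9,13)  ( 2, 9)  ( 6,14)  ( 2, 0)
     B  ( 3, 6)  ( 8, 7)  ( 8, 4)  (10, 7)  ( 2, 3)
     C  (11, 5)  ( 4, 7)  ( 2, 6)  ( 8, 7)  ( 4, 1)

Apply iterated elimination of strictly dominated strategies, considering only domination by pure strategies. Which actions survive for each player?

Survivors P1:{A,B} P2:{Q,S}

P2 drop P (Q beats it: A:13>5 B:7>6 C:7>5)
P2 drop R (Q beats it: A:13>9 B:7>4 C:7>6)
P2 drop T (Q beats it: A:13>0 B:7>3 C:7>1)
P1 drop C (B beats it: Q:8>4 S:10>8)
P1→{A,B} P2→{Q,S}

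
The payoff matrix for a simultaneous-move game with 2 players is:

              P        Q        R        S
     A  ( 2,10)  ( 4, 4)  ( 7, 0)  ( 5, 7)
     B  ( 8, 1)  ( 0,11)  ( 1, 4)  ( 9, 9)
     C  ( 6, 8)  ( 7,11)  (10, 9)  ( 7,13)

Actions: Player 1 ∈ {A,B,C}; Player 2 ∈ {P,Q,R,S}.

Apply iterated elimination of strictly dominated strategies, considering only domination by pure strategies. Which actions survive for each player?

P1 drop A (C beats it: P:6>2 Q:7>4 R:10>7 S:7>5)
P2 drop P (Q beats it: B:11>1 C:11>8)
P2 drop R (Q beats it: B:11>4 C:11>9)
P1→{B,C} P2→{Q,S}

Remaining: P1:{B,C} P2:{Q,S}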